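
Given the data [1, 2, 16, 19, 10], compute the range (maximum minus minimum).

18

Step 1: Identify the maximum value: max = 19
Step 2: Identify the minimum value: min = 1
Step 3: Range = max - min = 19 - 1 = 18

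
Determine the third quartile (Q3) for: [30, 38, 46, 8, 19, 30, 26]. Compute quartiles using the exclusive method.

38

Step 1: Sort the data: [8, 19, 26, 30, 30, 38, 46]
Step 2: n = 7
Step 3: Using the exclusive quartile method:
  Q1 = 19
  Q2 (median) = 30
  Q3 = 38
  IQR = Q3 - Q1 = 38 - 19 = 19
Step 4: Q3 = 38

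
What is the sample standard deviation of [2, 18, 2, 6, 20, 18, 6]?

8.0356

Step 1: Compute the mean: 10.2857
Step 2: Sum of squared deviations from the mean: 387.4286
Step 3: Sample variance = 387.4286 / 6 = 64.5714
Step 4: Standard deviation = sqrt(64.5714) = 8.0356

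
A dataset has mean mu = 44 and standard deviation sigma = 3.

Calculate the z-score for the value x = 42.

-0.6667

Step 1: Recall the z-score formula: z = (x - mu) / sigma
Step 2: Substitute values: z = (42 - 44) / 3
Step 3: z = -2 / 3 = -0.6667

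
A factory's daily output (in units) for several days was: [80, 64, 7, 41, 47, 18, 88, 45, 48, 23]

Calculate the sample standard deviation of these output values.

26.0532

Step 1: Compute the mean: 46.1
Step 2: Sum of squared deviations from the mean: 6108.9
Step 3: Sample variance = 6108.9 / 9 = 678.7667
Step 4: Standard deviation = sqrt(678.7667) = 26.0532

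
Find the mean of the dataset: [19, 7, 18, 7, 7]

11.6

Step 1: Sum all values: 19 + 7 + 18 + 7 + 7 = 58
Step 2: Count the number of values: n = 5
Step 3: Mean = sum / n = 58 / 5 = 11.6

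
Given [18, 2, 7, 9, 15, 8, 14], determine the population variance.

25.9592

Step 1: Compute the mean: (18 + 2 + 7 + 9 + 15 + 8 + 14) / 7 = 10.4286
Step 2: Compute squared deviations from the mean:
  (18 - 10.4286)^2 = 57.3265
  (2 - 10.4286)^2 = 71.0408
  (7 - 10.4286)^2 = 11.7551
  (9 - 10.4286)^2 = 2.0408
  (15 - 10.4286)^2 = 20.898
  (8 - 10.4286)^2 = 5.898
  (14 - 10.4286)^2 = 12.7551
Step 3: Sum of squared deviations = 181.7143
Step 4: Population variance = 181.7143 / 7 = 25.9592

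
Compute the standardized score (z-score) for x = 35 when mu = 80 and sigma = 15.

-3

Step 1: Recall the z-score formula: z = (x - mu) / sigma
Step 2: Substitute values: z = (35 - 80) / 15
Step 3: z = -45 / 15 = -3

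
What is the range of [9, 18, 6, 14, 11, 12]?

12

Step 1: Identify the maximum value: max = 18
Step 2: Identify the minimum value: min = 6
Step 3: Range = max - min = 18 - 6 = 12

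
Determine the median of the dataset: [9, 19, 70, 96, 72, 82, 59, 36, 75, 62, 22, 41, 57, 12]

58

Step 1: Sort the data in ascending order: [9, 12, 19, 22, 36, 41, 57, 59, 62, 70, 72, 75, 82, 96]
Step 2: The number of values is n = 14.
Step 3: Since n is even, the median is the average of positions 7 and 8:
  Median = (57 + 59) / 2 = 58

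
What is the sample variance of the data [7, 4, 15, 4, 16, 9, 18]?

34.2857

Step 1: Compute the mean: (7 + 4 + 15 + 4 + 16 + 9 + 18) / 7 = 10.4286
Step 2: Compute squared deviations from the mean:
  (7 - 10.4286)^2 = 11.7551
  (4 - 10.4286)^2 = 41.3265
  (15 - 10.4286)^2 = 20.898
  (4 - 10.4286)^2 = 41.3265
  (16 - 10.4286)^2 = 31.0408
  (9 - 10.4286)^2 = 2.0408
  (18 - 10.4286)^2 = 57.3265
Step 3: Sum of squared deviations = 205.7143
Step 4: Sample variance = 205.7143 / 6 = 34.2857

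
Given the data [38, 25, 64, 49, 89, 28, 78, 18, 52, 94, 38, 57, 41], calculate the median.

49

Step 1: Sort the data in ascending order: [18, 25, 28, 38, 38, 41, 49, 52, 57, 64, 78, 89, 94]
Step 2: The number of values is n = 13.
Step 3: Since n is odd, the median is the middle value at position 7: 49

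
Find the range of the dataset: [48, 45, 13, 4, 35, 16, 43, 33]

44

Step 1: Identify the maximum value: max = 48
Step 2: Identify the minimum value: min = 4
Step 3: Range = max - min = 48 - 4 = 44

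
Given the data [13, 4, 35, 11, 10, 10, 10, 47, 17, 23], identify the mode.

10

Step 1: Count the frequency of each value:
  4: appears 1 time(s)
  10: appears 3 time(s)
  11: appears 1 time(s)
  13: appears 1 time(s)
  17: appears 1 time(s)
  23: appears 1 time(s)
  35: appears 1 time(s)
  47: appears 1 time(s)
Step 2: The value 10 appears most frequently (3 times).
Step 3: Mode = 10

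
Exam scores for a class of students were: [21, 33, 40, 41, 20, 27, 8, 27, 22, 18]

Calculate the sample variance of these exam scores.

104.0111

Step 1: Compute the mean: (21 + 33 + 40 + 41 + 20 + 27 + 8 + 27 + 22 + 18) / 10 = 25.7
Step 2: Compute squared deviations from the mean:
  (21 - 25.7)^2 = 22.09
  (33 - 25.7)^2 = 53.29
  (40 - 25.7)^2 = 204.49
  (41 - 25.7)^2 = 234.09
  (20 - 25.7)^2 = 32.49
  (27 - 25.7)^2 = 1.69
  (8 - 25.7)^2 = 313.29
  (27 - 25.7)^2 = 1.69
  (22 - 25.7)^2 = 13.69
  (18 - 25.7)^2 = 59.29
Step 3: Sum of squared deviations = 936.1
Step 4: Sample variance = 936.1 / 9 = 104.0111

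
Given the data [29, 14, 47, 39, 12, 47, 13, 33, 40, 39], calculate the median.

36

Step 1: Sort the data in ascending order: [12, 13, 14, 29, 33, 39, 39, 40, 47, 47]
Step 2: The number of values is n = 10.
Step 3: Since n is even, the median is the average of positions 5 and 6:
  Median = (33 + 39) / 2 = 36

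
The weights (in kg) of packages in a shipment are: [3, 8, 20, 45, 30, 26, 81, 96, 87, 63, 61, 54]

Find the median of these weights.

49.5

Step 1: Sort the data in ascending order: [3, 8, 20, 26, 30, 45, 54, 61, 63, 81, 87, 96]
Step 2: The number of values is n = 12.
Step 3: Since n is even, the median is the average of positions 6 and 7:
  Median = (45 + 54) / 2 = 49.5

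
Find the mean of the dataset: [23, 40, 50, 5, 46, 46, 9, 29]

31

Step 1: Sum all values: 23 + 40 + 50 + 5 + 46 + 46 + 9 + 29 = 248
Step 2: Count the number of values: n = 8
Step 3: Mean = sum / n = 248 / 8 = 31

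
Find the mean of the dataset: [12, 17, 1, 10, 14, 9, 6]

9.8571

Step 1: Sum all values: 12 + 17 + 1 + 10 + 14 + 9 + 6 = 69
Step 2: Count the number of values: n = 7
Step 3: Mean = sum / n = 69 / 7 = 9.8571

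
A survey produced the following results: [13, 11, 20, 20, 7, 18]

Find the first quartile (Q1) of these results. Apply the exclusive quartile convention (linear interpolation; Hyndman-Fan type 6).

10

Step 1: Sort the data: [7, 11, 13, 18, 20, 20]
Step 2: n = 6
Step 3: Using the exclusive quartile method:
  Q1 = 10
  Q2 (median) = 15.5
  Q3 = 20
  IQR = Q3 - Q1 = 20 - 10 = 10
Step 4: Q1 = 10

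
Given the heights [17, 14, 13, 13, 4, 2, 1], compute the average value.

9.1429

Step 1: Sum all values: 17 + 14 + 13 + 13 + 4 + 2 + 1 = 64
Step 2: Count the number of values: n = 7
Step 3: Mean = sum / n = 64 / 7 = 9.1429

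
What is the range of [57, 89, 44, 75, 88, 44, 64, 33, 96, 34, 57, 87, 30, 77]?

66

Step 1: Identify the maximum value: max = 96
Step 2: Identify the minimum value: min = 30
Step 3: Range = max - min = 96 - 30 = 66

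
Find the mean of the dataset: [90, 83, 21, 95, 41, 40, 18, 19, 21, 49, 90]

51.5455

Step 1: Sum all values: 90 + 83 + 21 + 95 + 41 + 40 + 18 + 19 + 21 + 49 + 90 = 567
Step 2: Count the number of values: n = 11
Step 3: Mean = sum / n = 567 / 11 = 51.5455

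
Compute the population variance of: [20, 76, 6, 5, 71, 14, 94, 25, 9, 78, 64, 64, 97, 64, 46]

1006.2489

Step 1: Compute the mean: (20 + 76 + 6 + 5 + 71 + 14 + 94 + 25 + 9 + 78 + 64 + 64 + 97 + 64 + 46) / 15 = 48.8667
Step 2: Compute squared deviations from the mean:
  (20 - 48.8667)^2 = 833.2844
  (76 - 48.8667)^2 = 736.2178
  (6 - 48.8667)^2 = 1837.5511
  (5 - 48.8667)^2 = 1924.2844
  (71 - 48.8667)^2 = 489.8844
  (14 - 48.8667)^2 = 1215.6844
  (94 - 48.8667)^2 = 2037.0178
  (25 - 48.8667)^2 = 569.6178
  (9 - 48.8667)^2 = 1589.3511
  (78 - 48.8667)^2 = 848.7511
  (64 - 48.8667)^2 = 229.0178
  (64 - 48.8667)^2 = 229.0178
  (97 - 48.8667)^2 = 2316.8178
  (64 - 48.8667)^2 = 229.0178
  (46 - 48.8667)^2 = 8.2178
Step 3: Sum of squared deviations = 15093.7333
Step 4: Population variance = 15093.7333 / 15 = 1006.2489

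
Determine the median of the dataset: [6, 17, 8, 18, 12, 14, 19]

14

Step 1: Sort the data in ascending order: [6, 8, 12, 14, 17, 18, 19]
Step 2: The number of values is n = 7.
Step 3: Since n is odd, the median is the middle value at position 4: 14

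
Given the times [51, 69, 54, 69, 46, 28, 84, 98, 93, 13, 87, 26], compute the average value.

59.8333

Step 1: Sum all values: 51 + 69 + 54 + 69 + 46 + 28 + 84 + 98 + 93 + 13 + 87 + 26 = 718
Step 2: Count the number of values: n = 12
Step 3: Mean = sum / n = 718 / 12 = 59.8333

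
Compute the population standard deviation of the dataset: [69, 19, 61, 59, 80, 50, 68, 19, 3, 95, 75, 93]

28.4706

Step 1: Compute the mean: 57.5833
Step 2: Sum of squared deviations from the mean: 9726.9167
Step 3: Population variance = 9726.9167 / 12 = 810.5764
Step 4: Standard deviation = sqrt(810.5764) = 28.4706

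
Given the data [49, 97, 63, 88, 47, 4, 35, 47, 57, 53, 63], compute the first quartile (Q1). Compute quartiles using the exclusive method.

47

Step 1: Sort the data: [4, 35, 47, 47, 49, 53, 57, 63, 63, 88, 97]
Step 2: n = 11
Step 3: Using the exclusive quartile method:
  Q1 = 47
  Q2 (median) = 53
  Q3 = 63
  IQR = Q3 - Q1 = 63 - 47 = 16
Step 4: Q1 = 47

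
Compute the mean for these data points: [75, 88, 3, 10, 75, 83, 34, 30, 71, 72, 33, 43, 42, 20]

48.5

Step 1: Sum all values: 75 + 88 + 3 + 10 + 75 + 83 + 34 + 30 + 71 + 72 + 33 + 43 + 42 + 20 = 679
Step 2: Count the number of values: n = 14
Step 3: Mean = sum / n = 679 / 14 = 48.5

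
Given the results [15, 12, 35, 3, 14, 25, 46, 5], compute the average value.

19.375

Step 1: Sum all values: 15 + 12 + 35 + 3 + 14 + 25 + 46 + 5 = 155
Step 2: Count the number of values: n = 8
Step 3: Mean = sum / n = 155 / 8 = 19.375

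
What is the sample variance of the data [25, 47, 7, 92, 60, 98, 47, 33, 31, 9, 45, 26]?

823.5152

Step 1: Compute the mean: (25 + 47 + 7 + 92 + 60 + 98 + 47 + 33 + 31 + 9 + 45 + 26) / 12 = 43.3333
Step 2: Compute squared deviations from the mean:
  (25 - 43.3333)^2 = 336.1111
  (47 - 43.3333)^2 = 13.4444
  (7 - 43.3333)^2 = 1320.1111
  (92 - 43.3333)^2 = 2368.4444
  (60 - 43.3333)^2 = 277.7778
  (98 - 43.3333)^2 = 2988.4444
  (47 - 43.3333)^2 = 13.4444
  (33 - 43.3333)^2 = 106.7778
  (31 - 43.3333)^2 = 152.1111
  (9 - 43.3333)^2 = 1178.7778
  (45 - 43.3333)^2 = 2.7778
  (26 - 43.3333)^2 = 300.4444
Step 3: Sum of squared deviations = 9058.6667
Step 4: Sample variance = 9058.6667 / 11 = 823.5152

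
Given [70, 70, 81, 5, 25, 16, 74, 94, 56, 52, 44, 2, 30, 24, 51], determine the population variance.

755.1289

Step 1: Compute the mean: (70 + 70 + 81 + 5 + 25 + 16 + 74 + 94 + 56 + 52 + 44 + 2 + 30 + 24 + 51) / 15 = 46.2667
Step 2: Compute squared deviations from the mean:
  (70 - 46.2667)^2 = 563.2711
  (70 - 46.2667)^2 = 563.2711
  (81 - 46.2667)^2 = 1206.4044
  (5 - 46.2667)^2 = 1702.9378
  (25 - 46.2667)^2 = 452.2711
  (16 - 46.2667)^2 = 916.0711
  (74 - 46.2667)^2 = 769.1378
  (94 - 46.2667)^2 = 2278.4711
  (56 - 46.2667)^2 = 94.7378
  (52 - 46.2667)^2 = 32.8711
  (44 - 46.2667)^2 = 5.1378
  (2 - 46.2667)^2 = 1959.5378
  (30 - 46.2667)^2 = 264.6044
  (24 - 46.2667)^2 = 495.8044
  (51 - 46.2667)^2 = 22.4044
Step 3: Sum of squared deviations = 11326.9333
Step 4: Population variance = 11326.9333 / 15 = 755.1289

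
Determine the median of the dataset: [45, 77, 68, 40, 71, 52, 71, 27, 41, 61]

56.5

Step 1: Sort the data in ascending order: [27, 40, 41, 45, 52, 61, 68, 71, 71, 77]
Step 2: The number of values is n = 10.
Step 3: Since n is even, the median is the average of positions 5 and 6:
  Median = (52 + 61) / 2 = 56.5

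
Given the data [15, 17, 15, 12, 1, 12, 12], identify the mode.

12

Step 1: Count the frequency of each value:
  1: appears 1 time(s)
  12: appears 3 time(s)
  15: appears 2 time(s)
  17: appears 1 time(s)
Step 2: The value 12 appears most frequently (3 times).
Step 3: Mode = 12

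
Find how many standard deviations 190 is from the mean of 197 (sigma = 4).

-1.75

Step 1: Recall the z-score formula: z = (x - mu) / sigma
Step 2: Substitute values: z = (190 - 197) / 4
Step 3: z = -7 / 4 = -1.75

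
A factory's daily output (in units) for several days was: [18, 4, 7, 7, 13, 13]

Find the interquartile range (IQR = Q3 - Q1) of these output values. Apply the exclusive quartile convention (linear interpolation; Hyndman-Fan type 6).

8

Step 1: Sort the data: [4, 7, 7, 13, 13, 18]
Step 2: n = 6
Step 3: Using the exclusive quartile method:
  Q1 = 6.25
  Q2 (median) = 10
  Q3 = 14.25
  IQR = Q3 - Q1 = 14.25 - 6.25 = 8
Step 4: IQR = 8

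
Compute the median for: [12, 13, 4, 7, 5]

7

Step 1: Sort the data in ascending order: [4, 5, 7, 12, 13]
Step 2: The number of values is n = 5.
Step 3: Since n is odd, the median is the middle value at position 3: 7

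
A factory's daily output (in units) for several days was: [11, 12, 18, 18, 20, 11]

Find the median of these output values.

15

Step 1: Sort the data in ascending order: [11, 11, 12, 18, 18, 20]
Step 2: The number of values is n = 6.
Step 3: Since n is even, the median is the average of positions 3 and 4:
  Median = (12 + 18) / 2 = 15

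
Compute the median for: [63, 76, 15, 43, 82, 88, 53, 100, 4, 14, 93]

63

Step 1: Sort the data in ascending order: [4, 14, 15, 43, 53, 63, 76, 82, 88, 93, 100]
Step 2: The number of values is n = 11.
Step 3: Since n is odd, the median is the middle value at position 6: 63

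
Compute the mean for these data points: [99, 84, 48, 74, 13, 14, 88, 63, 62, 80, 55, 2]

56.8333

Step 1: Sum all values: 99 + 84 + 48 + 74 + 13 + 14 + 88 + 63 + 62 + 80 + 55 + 2 = 682
Step 2: Count the number of values: n = 12
Step 3: Mean = sum / n = 682 / 12 = 56.8333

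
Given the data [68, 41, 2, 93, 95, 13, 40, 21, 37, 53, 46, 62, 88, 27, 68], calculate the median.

46

Step 1: Sort the data in ascending order: [2, 13, 21, 27, 37, 40, 41, 46, 53, 62, 68, 68, 88, 93, 95]
Step 2: The number of values is n = 15.
Step 3: Since n is odd, the median is the middle value at position 8: 46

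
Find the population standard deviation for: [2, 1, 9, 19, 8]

6.4312

Step 1: Compute the mean: 7.8
Step 2: Sum of squared deviations from the mean: 206.8
Step 3: Population variance = 206.8 / 5 = 41.36
Step 4: Standard deviation = sqrt(41.36) = 6.4312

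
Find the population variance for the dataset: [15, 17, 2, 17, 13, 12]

26.2222

Step 1: Compute the mean: (15 + 17 + 2 + 17 + 13 + 12) / 6 = 12.6667
Step 2: Compute squared deviations from the mean:
  (15 - 12.6667)^2 = 5.4444
  (17 - 12.6667)^2 = 18.7778
  (2 - 12.6667)^2 = 113.7778
  (17 - 12.6667)^2 = 18.7778
  (13 - 12.6667)^2 = 0.1111
  (12 - 12.6667)^2 = 0.4444
Step 3: Sum of squared deviations = 157.3333
Step 4: Population variance = 157.3333 / 6 = 26.2222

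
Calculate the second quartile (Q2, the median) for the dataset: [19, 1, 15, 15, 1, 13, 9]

13

Step 1: Sort the data: [1, 1, 9, 13, 15, 15, 19]
Step 2: n = 7
Step 3: Q2 is the median. Since n is odd, it is the middle value at position 4: 13
Step 4: Q2 = 13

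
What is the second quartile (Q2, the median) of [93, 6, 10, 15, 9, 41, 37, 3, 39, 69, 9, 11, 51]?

15

Step 1: Sort the data: [3, 6, 9, 9, 10, 11, 15, 37, 39, 41, 51, 69, 93]
Step 2: n = 13
Step 3: Q2 is the median. Since n is odd, it is the middle value at position 7: 15
Step 4: Q2 = 15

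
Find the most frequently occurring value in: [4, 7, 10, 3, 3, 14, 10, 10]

10

Step 1: Count the frequency of each value:
  3: appears 2 time(s)
  4: appears 1 time(s)
  7: appears 1 time(s)
  10: appears 3 time(s)
  14: appears 1 time(s)
Step 2: The value 10 appears most frequently (3 times).
Step 3: Mode = 10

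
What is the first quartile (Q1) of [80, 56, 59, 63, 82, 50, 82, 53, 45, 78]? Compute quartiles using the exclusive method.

52.25

Step 1: Sort the data: [45, 50, 53, 56, 59, 63, 78, 80, 82, 82]
Step 2: n = 10
Step 3: Using the exclusive quartile method:
  Q1 = 52.25
  Q2 (median) = 61
  Q3 = 80.5
  IQR = Q3 - Q1 = 80.5 - 52.25 = 28.25
Step 4: Q1 = 52.25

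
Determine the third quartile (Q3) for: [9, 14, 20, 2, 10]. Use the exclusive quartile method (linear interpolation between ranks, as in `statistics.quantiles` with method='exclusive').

17

Step 1: Sort the data: [2, 9, 10, 14, 20]
Step 2: n = 5
Step 3: Using the exclusive quartile method:
  Q1 = 5.5
  Q2 (median) = 10
  Q3 = 17
  IQR = Q3 - Q1 = 17 - 5.5 = 11.5
Step 4: Q3 = 17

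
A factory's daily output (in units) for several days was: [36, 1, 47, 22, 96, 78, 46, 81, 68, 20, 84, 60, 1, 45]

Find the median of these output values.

46.5

Step 1: Sort the data in ascending order: [1, 1, 20, 22, 36, 45, 46, 47, 60, 68, 78, 81, 84, 96]
Step 2: The number of values is n = 14.
Step 3: Since n is even, the median is the average of positions 7 and 8:
  Median = (46 + 47) / 2 = 46.5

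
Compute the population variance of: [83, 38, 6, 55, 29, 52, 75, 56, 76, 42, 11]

590.4298

Step 1: Compute the mean: (83 + 38 + 6 + 55 + 29 + 52 + 75 + 56 + 76 + 42 + 11) / 11 = 47.5455
Step 2: Compute squared deviations from the mean:
  (83 - 47.5455)^2 = 1257.0248
  (38 - 47.5455)^2 = 91.1157
  (6 - 47.5455)^2 = 1726.0248
  (55 - 47.5455)^2 = 55.5702
  (29 - 47.5455)^2 = 343.9339
  (52 - 47.5455)^2 = 19.843
  (75 - 47.5455)^2 = 753.7521
  (56 - 47.5455)^2 = 71.4793
  (76 - 47.5455)^2 = 809.6612
  (42 - 47.5455)^2 = 30.7521
  (11 - 47.5455)^2 = 1335.5702
Step 3: Sum of squared deviations = 6494.7273
Step 4: Population variance = 6494.7273 / 11 = 590.4298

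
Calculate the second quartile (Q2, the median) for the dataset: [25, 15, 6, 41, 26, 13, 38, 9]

20

Step 1: Sort the data: [6, 9, 13, 15, 25, 26, 38, 41]
Step 2: n = 8
Step 3: Q2 is the median. Since n is even, it is the average of the values at positions 4 and 5:
  Q2 = (15 + 25) / 2 = 20
Step 4: Q2 = 20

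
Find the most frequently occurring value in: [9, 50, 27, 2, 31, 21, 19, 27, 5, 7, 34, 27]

27

Step 1: Count the frequency of each value:
  2: appears 1 time(s)
  5: appears 1 time(s)
  7: appears 1 time(s)
  9: appears 1 time(s)
  19: appears 1 time(s)
  21: appears 1 time(s)
  27: appears 3 time(s)
  31: appears 1 time(s)
  34: appears 1 time(s)
  50: appears 1 time(s)
Step 2: The value 27 appears most frequently (3 times).
Step 3: Mode = 27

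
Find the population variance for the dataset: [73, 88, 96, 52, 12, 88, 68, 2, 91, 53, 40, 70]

860.4097

Step 1: Compute the mean: (73 + 88 + 96 + 52 + 12 + 88 + 68 + 2 + 91 + 53 + 40 + 70) / 12 = 61.0833
Step 2: Compute squared deviations from the mean:
  (73 - 61.0833)^2 = 142.0069
  (88 - 61.0833)^2 = 724.5069
  (96 - 61.0833)^2 = 1219.1736
  (52 - 61.0833)^2 = 82.5069
  (12 - 61.0833)^2 = 2409.1736
  (88 - 61.0833)^2 = 724.5069
  (68 - 61.0833)^2 = 47.8403
  (2 - 61.0833)^2 = 3490.8403
  (91 - 61.0833)^2 = 895.0069
  (53 - 61.0833)^2 = 65.3403
  (40 - 61.0833)^2 = 444.5069
  (70 - 61.0833)^2 = 79.5069
Step 3: Sum of squared deviations = 10324.9167
Step 4: Population variance = 10324.9167 / 12 = 860.4097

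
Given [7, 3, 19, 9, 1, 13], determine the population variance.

36.5556

Step 1: Compute the mean: (7 + 3 + 19 + 9 + 1 + 13) / 6 = 8.6667
Step 2: Compute squared deviations from the mean:
  (7 - 8.6667)^2 = 2.7778
  (3 - 8.6667)^2 = 32.1111
  (19 - 8.6667)^2 = 106.7778
  (9 - 8.6667)^2 = 0.1111
  (1 - 8.6667)^2 = 58.7778
  (13 - 8.6667)^2 = 18.7778
Step 3: Sum of squared deviations = 219.3333
Step 4: Population variance = 219.3333 / 6 = 36.5556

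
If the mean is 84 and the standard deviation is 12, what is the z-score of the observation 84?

0

Step 1: Recall the z-score formula: z = (x - mu) / sigma
Step 2: Substitute values: z = (84 - 84) / 12
Step 3: z = 0 / 12 = 0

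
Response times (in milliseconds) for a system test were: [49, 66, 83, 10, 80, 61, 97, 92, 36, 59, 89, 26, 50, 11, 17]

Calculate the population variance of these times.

835.9289

Step 1: Compute the mean: (49 + 66 + 83 + 10 + 80 + 61 + 97 + 92 + 36 + 59 + 89 + 26 + 50 + 11 + 17) / 15 = 55.0667
Step 2: Compute squared deviations from the mean:
  (49 - 55.0667)^2 = 36.8044
  (66 - 55.0667)^2 = 119.5378
  (83 - 55.0667)^2 = 780.2711
  (10 - 55.0667)^2 = 2031.0044
  (80 - 55.0667)^2 = 621.6711
  (61 - 55.0667)^2 = 35.2044
  (97 - 55.0667)^2 = 1758.4044
  (92 - 55.0667)^2 = 1364.0711
  (36 - 55.0667)^2 = 363.5378
  (59 - 55.0667)^2 = 15.4711
  (89 - 55.0667)^2 = 1151.4711
  (26 - 55.0667)^2 = 844.8711
  (50 - 55.0667)^2 = 25.6711
  (11 - 55.0667)^2 = 1941.8711
  (17 - 55.0667)^2 = 1449.0711
Step 3: Sum of squared deviations = 12538.9333
Step 4: Population variance = 12538.9333 / 15 = 835.9289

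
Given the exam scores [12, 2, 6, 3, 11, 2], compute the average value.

6

Step 1: Sum all values: 12 + 2 + 6 + 3 + 11 + 2 = 36
Step 2: Count the number of values: n = 6
Step 3: Mean = sum / n = 36 / 6 = 6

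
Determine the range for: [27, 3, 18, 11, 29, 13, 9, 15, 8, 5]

26

Step 1: Identify the maximum value: max = 29
Step 2: Identify the minimum value: min = 3
Step 3: Range = max - min = 29 - 3 = 26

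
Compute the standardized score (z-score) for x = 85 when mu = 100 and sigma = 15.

-1

Step 1: Recall the z-score formula: z = (x - mu) / sigma
Step 2: Substitute values: z = (85 - 100) / 15
Step 3: z = -15 / 15 = -1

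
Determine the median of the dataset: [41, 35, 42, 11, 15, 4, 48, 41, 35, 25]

35

Step 1: Sort the data in ascending order: [4, 11, 15, 25, 35, 35, 41, 41, 42, 48]
Step 2: The number of values is n = 10.
Step 3: Since n is even, the median is the average of positions 5 and 6:
  Median = (35 + 35) / 2 = 35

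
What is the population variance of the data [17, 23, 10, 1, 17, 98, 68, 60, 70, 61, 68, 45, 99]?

991.8462

Step 1: Compute the mean: (17 + 23 + 10 + 1 + 17 + 98 + 68 + 60 + 70 + 61 + 68 + 45 + 99) / 13 = 49
Step 2: Compute squared deviations from the mean:
  (17 - 49)^2 = 1024
  (23 - 49)^2 = 676
  (10 - 49)^2 = 1521
  (1 - 49)^2 = 2304
  (17 - 49)^2 = 1024
  (98 - 49)^2 = 2401
  (68 - 49)^2 = 361
  (60 - 49)^2 = 121
  (70 - 49)^2 = 441
  (61 - 49)^2 = 144
  (68 - 49)^2 = 361
  (45 - 49)^2 = 16
  (99 - 49)^2 = 2500
Step 3: Sum of squared deviations = 12894
Step 4: Population variance = 12894 / 13 = 991.8462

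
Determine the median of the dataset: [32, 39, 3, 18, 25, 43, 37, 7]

28.5

Step 1: Sort the data in ascending order: [3, 7, 18, 25, 32, 37, 39, 43]
Step 2: The number of values is n = 8.
Step 3: Since n is even, the median is the average of positions 4 and 5:
  Median = (25 + 32) / 2 = 28.5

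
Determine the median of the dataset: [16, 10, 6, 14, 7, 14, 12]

12

Step 1: Sort the data in ascending order: [6, 7, 10, 12, 14, 14, 16]
Step 2: The number of values is n = 7.
Step 3: Since n is odd, the median is the middle value at position 4: 12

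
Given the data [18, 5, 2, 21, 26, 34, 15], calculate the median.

18

Step 1: Sort the data in ascending order: [2, 5, 15, 18, 21, 26, 34]
Step 2: The number of values is n = 7.
Step 3: Since n is odd, the median is the middle value at position 4: 18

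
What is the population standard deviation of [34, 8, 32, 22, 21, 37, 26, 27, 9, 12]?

9.8468

Step 1: Compute the mean: 22.8
Step 2: Sum of squared deviations from the mean: 969.6
Step 3: Population variance = 969.6 / 10 = 96.96
Step 4: Standard deviation = sqrt(96.96) = 9.8468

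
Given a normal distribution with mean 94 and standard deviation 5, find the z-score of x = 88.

-1.2

Step 1: Recall the z-score formula: z = (x - mu) / sigma
Step 2: Substitute values: z = (88 - 94) / 5
Step 3: z = -6 / 5 = -1.2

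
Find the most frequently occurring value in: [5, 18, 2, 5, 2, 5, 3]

5

Step 1: Count the frequency of each value:
  2: appears 2 time(s)
  3: appears 1 time(s)
  5: appears 3 time(s)
  18: appears 1 time(s)
Step 2: The value 5 appears most frequently (3 times).
Step 3: Mode = 5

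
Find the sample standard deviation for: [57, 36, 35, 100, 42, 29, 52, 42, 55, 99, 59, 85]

24.4669

Step 1: Compute the mean: 57.5833
Step 2: Sum of squared deviations from the mean: 6584.9167
Step 3: Sample variance = 6584.9167 / 11 = 598.6288
Step 4: Standard deviation = sqrt(598.6288) = 24.4669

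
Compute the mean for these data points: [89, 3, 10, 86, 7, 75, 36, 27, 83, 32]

44.8

Step 1: Sum all values: 89 + 3 + 10 + 86 + 7 + 75 + 36 + 27 + 83 + 32 = 448
Step 2: Count the number of values: n = 10
Step 3: Mean = sum / n = 448 / 10 = 44.8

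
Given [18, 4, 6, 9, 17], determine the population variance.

32.56

Step 1: Compute the mean: (18 + 4 + 6 + 9 + 17) / 5 = 10.8
Step 2: Compute squared deviations from the mean:
  (18 - 10.8)^2 = 51.84
  (4 - 10.8)^2 = 46.24
  (6 - 10.8)^2 = 23.04
  (9 - 10.8)^2 = 3.24
  (17 - 10.8)^2 = 38.44
Step 3: Sum of squared deviations = 162.8
Step 4: Population variance = 162.8 / 5 = 32.56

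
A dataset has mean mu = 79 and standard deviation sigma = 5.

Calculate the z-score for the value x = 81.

0.4

Step 1: Recall the z-score formula: z = (x - mu) / sigma
Step 2: Substitute values: z = (81 - 79) / 5
Step 3: z = 2 / 5 = 0.4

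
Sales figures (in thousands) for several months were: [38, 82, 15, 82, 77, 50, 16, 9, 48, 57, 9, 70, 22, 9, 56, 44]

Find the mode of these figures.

9

Step 1: Count the frequency of each value:
  9: appears 3 time(s)
  15: appears 1 time(s)
  16: appears 1 time(s)
  22: appears 1 time(s)
  38: appears 1 time(s)
  44: appears 1 time(s)
  48: appears 1 time(s)
  50: appears 1 time(s)
  56: appears 1 time(s)
  57: appears 1 time(s)
  70: appears 1 time(s)
  77: appears 1 time(s)
  82: appears 2 time(s)
Step 2: The value 9 appears most frequently (3 times).
Step 3: Mode = 9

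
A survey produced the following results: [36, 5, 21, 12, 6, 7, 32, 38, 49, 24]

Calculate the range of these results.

44

Step 1: Identify the maximum value: max = 49
Step 2: Identify the minimum value: min = 5
Step 3: Range = max - min = 49 - 5 = 44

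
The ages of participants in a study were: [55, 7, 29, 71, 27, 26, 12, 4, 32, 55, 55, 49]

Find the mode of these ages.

55

Step 1: Count the frequency of each value:
  4: appears 1 time(s)
  7: appears 1 time(s)
  12: appears 1 time(s)
  26: appears 1 time(s)
  27: appears 1 time(s)
  29: appears 1 time(s)
  32: appears 1 time(s)
  49: appears 1 time(s)
  55: appears 3 time(s)
  71: appears 1 time(s)
Step 2: The value 55 appears most frequently (3 times).
Step 3: Mode = 55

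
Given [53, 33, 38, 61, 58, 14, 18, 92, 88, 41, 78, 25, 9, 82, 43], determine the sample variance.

741.4095

Step 1: Compute the mean: (53 + 33 + 38 + 61 + 58 + 14 + 18 + 92 + 88 + 41 + 78 + 25 + 9 + 82 + 43) / 15 = 48.8667
Step 2: Compute squared deviations from the mean:
  (53 - 48.8667)^2 = 17.0844
  (33 - 48.8667)^2 = 251.7511
  (38 - 48.8667)^2 = 118.0844
  (61 - 48.8667)^2 = 147.2178
  (58 - 48.8667)^2 = 83.4178
  (14 - 48.8667)^2 = 1215.6844
  (18 - 48.8667)^2 = 952.7511
  (92 - 48.8667)^2 = 1860.4844
  (88 - 48.8667)^2 = 1531.4178
  (41 - 48.8667)^2 = 61.8844
  (78 - 48.8667)^2 = 848.7511
  (25 - 48.8667)^2 = 569.6178
  (9 - 48.8667)^2 = 1589.3511
  (82 - 48.8667)^2 = 1097.8178
  (43 - 48.8667)^2 = 34.4178
Step 3: Sum of squared deviations = 10379.7333
Step 4: Sample variance = 10379.7333 / 14 = 741.4095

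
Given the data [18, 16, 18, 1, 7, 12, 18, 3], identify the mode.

18

Step 1: Count the frequency of each value:
  1: appears 1 time(s)
  3: appears 1 time(s)
  7: appears 1 time(s)
  12: appears 1 time(s)
  16: appears 1 time(s)
  18: appears 3 time(s)
Step 2: The value 18 appears most frequently (3 times).
Step 3: Mode = 18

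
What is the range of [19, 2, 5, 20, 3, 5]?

18

Step 1: Identify the maximum value: max = 20
Step 2: Identify the minimum value: min = 2
Step 3: Range = max - min = 20 - 2 = 18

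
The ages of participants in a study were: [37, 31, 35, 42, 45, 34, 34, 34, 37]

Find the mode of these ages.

34

Step 1: Count the frequency of each value:
  31: appears 1 time(s)
  34: appears 3 time(s)
  35: appears 1 time(s)
  37: appears 2 time(s)
  42: appears 1 time(s)
  45: appears 1 time(s)
Step 2: The value 34 appears most frequently (3 times).
Step 3: Mode = 34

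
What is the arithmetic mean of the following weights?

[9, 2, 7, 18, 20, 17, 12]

12.1429

Step 1: Sum all values: 9 + 2 + 7 + 18 + 20 + 17 + 12 = 85
Step 2: Count the number of values: n = 7
Step 3: Mean = sum / n = 85 / 7 = 12.1429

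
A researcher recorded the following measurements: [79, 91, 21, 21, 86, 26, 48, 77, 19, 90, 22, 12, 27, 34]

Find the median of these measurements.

30.5

Step 1: Sort the data in ascending order: [12, 19, 21, 21, 22, 26, 27, 34, 48, 77, 79, 86, 90, 91]
Step 2: The number of values is n = 14.
Step 3: Since n is even, the median is the average of positions 7 and 8:
  Median = (27 + 34) / 2 = 30.5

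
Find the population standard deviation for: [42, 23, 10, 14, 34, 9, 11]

12.105

Step 1: Compute the mean: 20.4286
Step 2: Sum of squared deviations from the mean: 1025.7143
Step 3: Population variance = 1025.7143 / 7 = 146.5306
Step 4: Standard deviation = sqrt(146.5306) = 12.105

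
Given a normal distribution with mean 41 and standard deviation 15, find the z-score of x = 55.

0.9333

Step 1: Recall the z-score formula: z = (x - mu) / sigma
Step 2: Substitute values: z = (55 - 41) / 15
Step 3: z = 14 / 15 = 0.9333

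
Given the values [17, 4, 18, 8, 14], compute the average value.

12.2

Step 1: Sum all values: 17 + 4 + 18 + 8 + 14 = 61
Step 2: Count the number of values: n = 5
Step 3: Mean = sum / n = 61 / 5 = 12.2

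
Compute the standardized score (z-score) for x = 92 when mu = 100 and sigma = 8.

-1

Step 1: Recall the z-score formula: z = (x - mu) / sigma
Step 2: Substitute values: z = (92 - 100) / 8
Step 3: z = -8 / 8 = -1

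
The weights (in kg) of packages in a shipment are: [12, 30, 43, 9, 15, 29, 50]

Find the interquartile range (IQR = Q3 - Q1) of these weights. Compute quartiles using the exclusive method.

31

Step 1: Sort the data: [9, 12, 15, 29, 30, 43, 50]
Step 2: n = 7
Step 3: Using the exclusive quartile method:
  Q1 = 12
  Q2 (median) = 29
  Q3 = 43
  IQR = Q3 - Q1 = 43 - 12 = 31
Step 4: IQR = 31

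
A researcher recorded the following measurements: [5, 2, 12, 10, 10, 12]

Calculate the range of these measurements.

10

Step 1: Identify the maximum value: max = 12
Step 2: Identify the minimum value: min = 2
Step 3: Range = max - min = 12 - 2 = 10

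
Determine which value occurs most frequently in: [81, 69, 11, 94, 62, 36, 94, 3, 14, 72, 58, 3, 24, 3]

3

Step 1: Count the frequency of each value:
  3: appears 3 time(s)
  11: appears 1 time(s)
  14: appears 1 time(s)
  24: appears 1 time(s)
  36: appears 1 time(s)
  58: appears 1 time(s)
  62: appears 1 time(s)
  69: appears 1 time(s)
  72: appears 1 time(s)
  81: appears 1 time(s)
  94: appears 2 time(s)
Step 2: The value 3 appears most frequently (3 times).
Step 3: Mode = 3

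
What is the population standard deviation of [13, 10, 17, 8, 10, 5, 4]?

4.1699

Step 1: Compute the mean: 9.5714
Step 2: Sum of squared deviations from the mean: 121.7143
Step 3: Population variance = 121.7143 / 7 = 17.3878
Step 4: Standard deviation = sqrt(17.3878) = 4.1699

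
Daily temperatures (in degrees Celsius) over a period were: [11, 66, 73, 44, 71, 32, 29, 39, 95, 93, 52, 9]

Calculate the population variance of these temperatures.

767.6389

Step 1: Compute the mean: (11 + 66 + 73 + 44 + 71 + 32 + 29 + 39 + 95 + 93 + 52 + 9) / 12 = 51.1667
Step 2: Compute squared deviations from the mean:
  (11 - 51.1667)^2 = 1613.3611
  (66 - 51.1667)^2 = 220.0278
  (73 - 51.1667)^2 = 476.6944
  (44 - 51.1667)^2 = 51.3611
  (71 - 51.1667)^2 = 393.3611
  (32 - 51.1667)^2 = 367.3611
  (29 - 51.1667)^2 = 491.3611
  (39 - 51.1667)^2 = 148.0278
  (95 - 51.1667)^2 = 1921.3611
  (93 - 51.1667)^2 = 1750.0278
  (52 - 51.1667)^2 = 0.6944
  (9 - 51.1667)^2 = 1778.0278
Step 3: Sum of squared deviations = 9211.6667
Step 4: Population variance = 9211.6667 / 12 = 767.6389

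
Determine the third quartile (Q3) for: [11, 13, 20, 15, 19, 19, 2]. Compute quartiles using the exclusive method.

19

Step 1: Sort the data: [2, 11, 13, 15, 19, 19, 20]
Step 2: n = 7
Step 3: Using the exclusive quartile method:
  Q1 = 11
  Q2 (median) = 15
  Q3 = 19
  IQR = Q3 - Q1 = 19 - 11 = 8
Step 4: Q3 = 19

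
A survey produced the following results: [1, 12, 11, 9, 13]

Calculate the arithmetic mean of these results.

9.2

Step 1: Sum all values: 1 + 12 + 11 + 9 + 13 = 46
Step 2: Count the number of values: n = 5
Step 3: Mean = sum / n = 46 / 5 = 9.2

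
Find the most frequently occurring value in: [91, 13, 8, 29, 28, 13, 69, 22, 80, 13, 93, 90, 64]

13

Step 1: Count the frequency of each value:
  8: appears 1 time(s)
  13: appears 3 time(s)
  22: appears 1 time(s)
  28: appears 1 time(s)
  29: appears 1 time(s)
  64: appears 1 time(s)
  69: appears 1 time(s)
  80: appears 1 time(s)
  90: appears 1 time(s)
  91: appears 1 time(s)
  93: appears 1 time(s)
Step 2: The value 13 appears most frequently (3 times).
Step 3: Mode = 13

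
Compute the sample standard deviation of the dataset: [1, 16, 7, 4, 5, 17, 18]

7.0643

Step 1: Compute the mean: 9.7143
Step 2: Sum of squared deviations from the mean: 299.4286
Step 3: Sample variance = 299.4286 / 6 = 49.9048
Step 4: Standard deviation = sqrt(49.9048) = 7.0643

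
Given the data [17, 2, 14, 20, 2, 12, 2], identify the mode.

2

Step 1: Count the frequency of each value:
  2: appears 3 time(s)
  12: appears 1 time(s)
  14: appears 1 time(s)
  17: appears 1 time(s)
  20: appears 1 time(s)
Step 2: The value 2 appears most frequently (3 times).
Step 3: Mode = 2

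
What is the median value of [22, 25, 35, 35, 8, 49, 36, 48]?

35

Step 1: Sort the data in ascending order: [8, 22, 25, 35, 35, 36, 48, 49]
Step 2: The number of values is n = 8.
Step 3: Since n is even, the median is the average of positions 4 and 5:
  Median = (35 + 35) / 2 = 35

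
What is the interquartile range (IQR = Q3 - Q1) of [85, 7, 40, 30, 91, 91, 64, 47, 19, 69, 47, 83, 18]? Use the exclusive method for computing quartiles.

59.5

Step 1: Sort the data: [7, 18, 19, 30, 40, 47, 47, 64, 69, 83, 85, 91, 91]
Step 2: n = 13
Step 3: Using the exclusive quartile method:
  Q1 = 24.5
  Q2 (median) = 47
  Q3 = 84
  IQR = Q3 - Q1 = 84 - 24.5 = 59.5
Step 4: IQR = 59.5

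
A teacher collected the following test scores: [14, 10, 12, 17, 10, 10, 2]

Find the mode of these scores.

10

Step 1: Count the frequency of each value:
  2: appears 1 time(s)
  10: appears 3 time(s)
  12: appears 1 time(s)
  14: appears 1 time(s)
  17: appears 1 time(s)
Step 2: The value 10 appears most frequently (3 times).
Step 3: Mode = 10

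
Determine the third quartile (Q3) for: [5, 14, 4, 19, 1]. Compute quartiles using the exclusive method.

16.5

Step 1: Sort the data: [1, 4, 5, 14, 19]
Step 2: n = 5
Step 3: Using the exclusive quartile method:
  Q1 = 2.5
  Q2 (median) = 5
  Q3 = 16.5
  IQR = Q3 - Q1 = 16.5 - 2.5 = 14
Step 4: Q3 = 16.5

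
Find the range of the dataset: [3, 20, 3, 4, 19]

17

Step 1: Identify the maximum value: max = 20
Step 2: Identify the minimum value: min = 3
Step 3: Range = max - min = 20 - 3 = 17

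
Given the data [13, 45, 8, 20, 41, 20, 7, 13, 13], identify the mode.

13

Step 1: Count the frequency of each value:
  7: appears 1 time(s)
  8: appears 1 time(s)
  13: appears 3 time(s)
  20: appears 2 time(s)
  41: appears 1 time(s)
  45: appears 1 time(s)
Step 2: The value 13 appears most frequently (3 times).
Step 3: Mode = 13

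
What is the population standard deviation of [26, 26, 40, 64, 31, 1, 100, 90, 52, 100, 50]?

31.2354

Step 1: Compute the mean: 52.7273
Step 2: Sum of squared deviations from the mean: 10732.1818
Step 3: Population variance = 10732.1818 / 11 = 975.6529
Step 4: Standard deviation = sqrt(975.6529) = 31.2354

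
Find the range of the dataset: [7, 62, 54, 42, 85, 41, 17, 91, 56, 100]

93

Step 1: Identify the maximum value: max = 100
Step 2: Identify the minimum value: min = 7
Step 3: Range = max - min = 100 - 7 = 93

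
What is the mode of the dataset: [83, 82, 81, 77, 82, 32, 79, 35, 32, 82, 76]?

82

Step 1: Count the frequency of each value:
  32: appears 2 time(s)
  35: appears 1 time(s)
  76: appears 1 time(s)
  77: appears 1 time(s)
  79: appears 1 time(s)
  81: appears 1 time(s)
  82: appears 3 time(s)
  83: appears 1 time(s)
Step 2: The value 82 appears most frequently (3 times).
Step 3: Mode = 82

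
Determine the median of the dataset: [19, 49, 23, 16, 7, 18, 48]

19

Step 1: Sort the data in ascending order: [7, 16, 18, 19, 23, 48, 49]
Step 2: The number of values is n = 7.
Step 3: Since n is odd, the median is the middle value at position 4: 19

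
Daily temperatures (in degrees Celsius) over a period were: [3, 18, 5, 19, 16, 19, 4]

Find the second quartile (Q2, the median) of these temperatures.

16

Step 1: Sort the data: [3, 4, 5, 16, 18, 19, 19]
Step 2: n = 7
Step 3: Q2 is the median. Since n is odd, it is the middle value at position 4: 16
Step 4: Q2 = 16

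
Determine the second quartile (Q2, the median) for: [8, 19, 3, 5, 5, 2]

5

Step 1: Sort the data: [2, 3, 5, 5, 8, 19]
Step 2: n = 6
Step 3: Q2 is the median. Since n is even, it is the average of the values at positions 3 and 4:
  Q2 = (5 + 5) / 2 = 5
Step 4: Q2 = 5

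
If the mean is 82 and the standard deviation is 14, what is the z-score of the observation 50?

-2.2857

Step 1: Recall the z-score formula: z = (x - mu) / sigma
Step 2: Substitute values: z = (50 - 82) / 14
Step 3: z = -32 / 14 = -2.2857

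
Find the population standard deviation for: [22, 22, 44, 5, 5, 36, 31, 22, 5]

13.433

Step 1: Compute the mean: 21.3333
Step 2: Sum of squared deviations from the mean: 1624
Step 3: Population variance = 1624 / 9 = 180.4444
Step 4: Standard deviation = sqrt(180.4444) = 13.433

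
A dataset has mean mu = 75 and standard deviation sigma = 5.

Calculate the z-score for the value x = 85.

2

Step 1: Recall the z-score formula: z = (x - mu) / sigma
Step 2: Substitute values: z = (85 - 75) / 5
Step 3: z = 10 / 5 = 2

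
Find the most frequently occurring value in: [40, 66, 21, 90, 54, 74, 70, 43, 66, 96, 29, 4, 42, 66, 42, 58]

66

Step 1: Count the frequency of each value:
  4: appears 1 time(s)
  21: appears 1 time(s)
  29: appears 1 time(s)
  40: appears 1 time(s)
  42: appears 2 time(s)
  43: appears 1 time(s)
  54: appears 1 time(s)
  58: appears 1 time(s)
  66: appears 3 time(s)
  70: appears 1 time(s)
  74: appears 1 time(s)
  90: appears 1 time(s)
  96: appears 1 time(s)
Step 2: The value 66 appears most frequently (3 times).
Step 3: Mode = 66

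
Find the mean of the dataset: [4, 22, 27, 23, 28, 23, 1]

18.2857

Step 1: Sum all values: 4 + 22 + 27 + 23 + 28 + 23 + 1 = 128
Step 2: Count the number of values: n = 7
Step 3: Mean = sum / n = 128 / 7 = 18.2857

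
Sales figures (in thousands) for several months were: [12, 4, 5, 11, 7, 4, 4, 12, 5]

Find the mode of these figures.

4

Step 1: Count the frequency of each value:
  4: appears 3 time(s)
  5: appears 2 time(s)
  7: appears 1 time(s)
  11: appears 1 time(s)
  12: appears 2 time(s)
Step 2: The value 4 appears most frequently (3 times).
Step 3: Mode = 4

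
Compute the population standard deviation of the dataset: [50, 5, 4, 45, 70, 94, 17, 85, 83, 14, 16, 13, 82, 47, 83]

32.3835

Step 1: Compute the mean: 47.2
Step 2: Sum of squared deviations from the mean: 15730.4
Step 3: Population variance = 15730.4 / 15 = 1048.6933
Step 4: Standard deviation = sqrt(1048.6933) = 32.3835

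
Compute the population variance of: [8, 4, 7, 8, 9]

2.96

Step 1: Compute the mean: (8 + 4 + 7 + 8 + 9) / 5 = 7.2
Step 2: Compute squared deviations from the mean:
  (8 - 7.2)^2 = 0.64
  (4 - 7.2)^2 = 10.24
  (7 - 7.2)^2 = 0.04
  (8 - 7.2)^2 = 0.64
  (9 - 7.2)^2 = 3.24
Step 3: Sum of squared deviations = 14.8
Step 4: Population variance = 14.8 / 5 = 2.96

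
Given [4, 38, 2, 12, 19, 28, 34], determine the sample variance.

204.619

Step 1: Compute the mean: (4 + 38 + 2 + 12 + 19 + 28 + 34) / 7 = 19.5714
Step 2: Compute squared deviations from the mean:
  (4 - 19.5714)^2 = 242.4694
  (38 - 19.5714)^2 = 339.6122
  (2 - 19.5714)^2 = 308.7551
  (12 - 19.5714)^2 = 57.3265
  (19 - 19.5714)^2 = 0.3265
  (28 - 19.5714)^2 = 71.0408
  (34 - 19.5714)^2 = 208.1837
Step 3: Sum of squared deviations = 1227.7143
Step 4: Sample variance = 1227.7143 / 6 = 204.619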